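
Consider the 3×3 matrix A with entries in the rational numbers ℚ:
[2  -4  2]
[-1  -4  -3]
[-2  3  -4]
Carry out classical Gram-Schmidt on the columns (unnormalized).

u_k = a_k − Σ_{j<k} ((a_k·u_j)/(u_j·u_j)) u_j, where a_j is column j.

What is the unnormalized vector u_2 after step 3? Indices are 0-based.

Step 1: u_0 = a_0 = (2, -1, -2).
Step 2: u_1 = a_1 − (-10/9)·u_0 = (-16/9, -46/9, 7/9).
Step 3: u_2 = a_2 − (5/3)·u_0 − (78/269)·u_1 = (-220/269, 40/269, -240/269).

u_2 = (-220/269, 40/269, -240/269)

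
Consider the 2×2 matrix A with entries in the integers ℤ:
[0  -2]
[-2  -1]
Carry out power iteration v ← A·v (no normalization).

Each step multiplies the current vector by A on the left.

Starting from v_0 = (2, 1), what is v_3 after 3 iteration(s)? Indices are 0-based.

v_3 = (-18, -29)

v_0 = (2, 1).
v_1 = A·v_0 = (-2, -5).
v_2 = A·v_1 = (10, 9).
v_3 = A·v_2 = (-18, -29).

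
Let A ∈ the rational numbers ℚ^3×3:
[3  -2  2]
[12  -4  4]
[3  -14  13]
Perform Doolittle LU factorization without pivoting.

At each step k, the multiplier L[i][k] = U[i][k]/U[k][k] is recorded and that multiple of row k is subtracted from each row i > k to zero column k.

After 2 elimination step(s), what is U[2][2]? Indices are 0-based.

U[2][2] = -1

[col 0] pivot 3
  R1 -= 4*R0 → (0, 4, -4)  (L[1][0] := 4)
  R2 -= 1*R0 → (0, -12, 11)  (L[2][0] := 1)
[col 1] pivot 4
  R2 -= -3*R1 → (0, 0, -1)  (L[2][1] := -3)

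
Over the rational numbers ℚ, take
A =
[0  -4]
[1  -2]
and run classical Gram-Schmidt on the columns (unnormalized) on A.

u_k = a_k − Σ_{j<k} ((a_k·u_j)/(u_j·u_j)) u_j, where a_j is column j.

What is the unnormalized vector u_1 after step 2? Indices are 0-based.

Step 1: u_0 = a_0 = (0, 1).
Step 2: u_1 = a_1 − (-2)·u_0 = (-4, 0).

u_1 = (-4, 0)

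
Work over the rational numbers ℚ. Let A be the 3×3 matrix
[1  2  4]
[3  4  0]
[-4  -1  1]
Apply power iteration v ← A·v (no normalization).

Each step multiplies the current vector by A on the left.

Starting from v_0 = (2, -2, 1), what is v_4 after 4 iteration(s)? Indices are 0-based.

v_0 = (2, -2, 1).
v_1 = A·v_0 = (2, -2, -5).
v_2 = A·v_1 = (-22, -2, -11).
v_3 = A·v_2 = (-70, -74, 79).
v_4 = A·v_3 = (98, -506, 433).

v_4 = (98, -506, 433)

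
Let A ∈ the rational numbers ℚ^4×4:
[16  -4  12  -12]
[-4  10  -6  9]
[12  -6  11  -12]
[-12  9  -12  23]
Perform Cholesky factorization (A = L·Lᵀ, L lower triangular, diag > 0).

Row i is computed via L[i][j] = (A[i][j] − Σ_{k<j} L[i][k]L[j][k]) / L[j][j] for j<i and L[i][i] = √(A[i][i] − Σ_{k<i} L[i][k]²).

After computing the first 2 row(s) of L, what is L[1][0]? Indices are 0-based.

Step 1: L[0][0] = √(16) = 4.
  L[1][0] = (-4) / L[0][0] = -1.
Step 2: L[1][1] = √(9) = 3.

L[1][0] = -1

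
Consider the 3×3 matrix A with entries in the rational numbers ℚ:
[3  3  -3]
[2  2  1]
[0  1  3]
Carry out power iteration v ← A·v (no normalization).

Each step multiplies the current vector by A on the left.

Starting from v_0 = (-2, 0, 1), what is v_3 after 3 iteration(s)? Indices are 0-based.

v_0 = (-2, 0, 1).
v_1 = A·v_0 = (-9, -3, 3).
v_2 = A·v_1 = (-45, -21, 6).
v_3 = A·v_2 = (-216, -126, -3).

v_3 = (-216, -126, -3)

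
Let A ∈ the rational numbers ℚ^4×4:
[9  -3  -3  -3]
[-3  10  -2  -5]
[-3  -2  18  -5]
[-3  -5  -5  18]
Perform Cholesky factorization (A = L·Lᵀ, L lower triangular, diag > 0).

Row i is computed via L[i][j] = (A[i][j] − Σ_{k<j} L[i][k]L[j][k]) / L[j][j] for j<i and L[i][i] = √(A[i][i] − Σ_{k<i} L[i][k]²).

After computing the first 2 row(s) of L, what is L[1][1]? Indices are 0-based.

L[1][1] = 3

Step 1: L[0][0] = √(9) = 3.
  L[1][0] = (-3) / L[0][0] = -1.
Step 2: L[1][1] = √(9) = 3.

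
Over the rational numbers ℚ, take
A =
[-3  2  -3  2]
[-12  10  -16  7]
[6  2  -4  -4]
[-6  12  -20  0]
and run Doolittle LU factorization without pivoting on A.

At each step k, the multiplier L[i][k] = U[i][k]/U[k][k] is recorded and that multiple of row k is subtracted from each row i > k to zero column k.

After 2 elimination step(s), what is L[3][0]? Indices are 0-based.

L[3][0] = 2

[col 0] pivot -3
  R1 -= 4*R0 → (0, 2, -4, -1)  (L[1][0] := 4)
  R2 -= -2*R0 → (0, 6, -10, 0)  (L[2][0] := -2)
  R3 -= 2*R0 → (0, 8, -14, -4)  (L[3][0] := 2)
[col 1] pivot 2
  R2 -= 3*R1 → (0, 0, 2, 3)  (L[2][1] := 3)
  R3 -= 4*R1 → (0, 0, 2, 0)  (L[3][1] := 4)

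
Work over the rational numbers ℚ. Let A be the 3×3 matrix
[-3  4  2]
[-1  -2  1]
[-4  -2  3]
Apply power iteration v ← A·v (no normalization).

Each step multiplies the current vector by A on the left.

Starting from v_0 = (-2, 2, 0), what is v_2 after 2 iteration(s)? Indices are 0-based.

v_2 = (-42, -6, -40)

v_0 = (-2, 2, 0).
v_1 = A·v_0 = (14, -2, 4).
v_2 = A·v_1 = (-42, -6, -40).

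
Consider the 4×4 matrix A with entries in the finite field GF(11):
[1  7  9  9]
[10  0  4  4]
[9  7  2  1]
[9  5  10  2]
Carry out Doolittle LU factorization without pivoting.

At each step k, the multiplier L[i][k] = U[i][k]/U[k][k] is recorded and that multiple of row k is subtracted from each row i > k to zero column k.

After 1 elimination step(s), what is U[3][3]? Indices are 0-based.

U[3][3] = 9

Step 1: pivot at (0,0) is 1.
  row1 ← row1 − (10)·row0  ⇒  L[1][0]=10, U row1=(0, 7, 2, 2)
  row2 ← row2 − (9)·row0  ⇒  L[2][0]=9, U row2=(0, 10, 9, 8)
  row3 ← row3 − (9)·row0  ⇒  L[3][0]=9, U row3=(0, 8, 6, 9)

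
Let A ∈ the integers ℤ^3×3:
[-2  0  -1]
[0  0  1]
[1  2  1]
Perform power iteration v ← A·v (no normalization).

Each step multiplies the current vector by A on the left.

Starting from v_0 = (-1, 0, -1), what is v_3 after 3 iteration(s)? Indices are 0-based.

v_0 = (-1, 0, -1).
v_1 = A·v_0 = (3, -1, -2).
v_2 = A·v_1 = (-4, -2, -1).
v_3 = A·v_2 = (9, -1, -9).

v_3 = (9, -1, -9)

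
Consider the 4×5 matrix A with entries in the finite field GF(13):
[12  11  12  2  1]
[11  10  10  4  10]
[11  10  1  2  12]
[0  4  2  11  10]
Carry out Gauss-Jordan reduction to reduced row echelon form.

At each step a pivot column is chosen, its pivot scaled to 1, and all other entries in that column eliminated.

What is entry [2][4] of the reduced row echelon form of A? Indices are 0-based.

M[2][4] = 1

step 1: normalize row 0 (÷12) = (1, 2, 1, 11, 12)
  row 1: subtract 11×row0 = (0, 1, 12, 0, 8)
  row 2: subtract 11×row0 = (0, 1, 3, 11, 10)
step 2: normalize row 1 (÷1) = (0, 1, 12, 0, 8)
  row 0: subtract 2×row1 = (1, 0, 3, 11, 9)
  row 2: subtract 1×row1 = (0, 0, 4, 11, 2)
  row 3: subtract 4×row1 = (0, 0, 6, 11, 4)
step 3: normalize row 2 (÷4) = (0, 0, 1, 6, 7)
  row 0: subtract 3×row2 = (1, 0, 0, 6, 1)
  row 1: subtract 12×row2 = (0, 1, 0, 6, 2)
  row 3: subtract 6×row2 = (0, 0, 0, 1, 1)
step 4: normalize row 3 (÷1) = (0, 0, 0, 1, 1)
  row 0: subtract 6×row3 = (1, 0, 0, 0, 8)
  row 1: subtract 6×row3 = (0, 1, 0, 0, 9)
  row 2: subtract 6×row3 = (0, 0, 1, 0, 1)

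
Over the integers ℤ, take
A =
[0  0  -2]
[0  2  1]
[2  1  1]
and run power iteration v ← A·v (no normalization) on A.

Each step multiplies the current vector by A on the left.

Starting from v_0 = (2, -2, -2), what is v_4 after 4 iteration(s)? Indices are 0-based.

v_4 = (20, -54, -40)

v_0 = (2, -2, -2).
v_1 = A·v_0 = (4, -6, 0).
v_2 = A·v_1 = (0, -12, 2).
v_3 = A·v_2 = (-4, -22, -10).
v_4 = A·v_3 = (20, -54, -40).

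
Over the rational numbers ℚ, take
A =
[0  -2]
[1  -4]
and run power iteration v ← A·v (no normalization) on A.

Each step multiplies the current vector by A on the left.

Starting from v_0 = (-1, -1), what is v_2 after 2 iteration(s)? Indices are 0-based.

v_0 = (-1, -1).
v_1 = A·v_0 = (2, 3).
v_2 = A·v_1 = (-6, -10).

v_2 = (-6, -10)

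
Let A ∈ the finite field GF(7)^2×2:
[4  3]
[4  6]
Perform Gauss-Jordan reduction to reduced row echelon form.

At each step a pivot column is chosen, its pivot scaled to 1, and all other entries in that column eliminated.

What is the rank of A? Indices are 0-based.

rank = 2

step 1: normalize row 0 (÷4) = (1, 6)
  row 1: subtract 4×row0 = (0, 3)
step 2: normalize row 1 (÷3) = (0, 1)
  row 0: subtract 6×row1 = (1, 0)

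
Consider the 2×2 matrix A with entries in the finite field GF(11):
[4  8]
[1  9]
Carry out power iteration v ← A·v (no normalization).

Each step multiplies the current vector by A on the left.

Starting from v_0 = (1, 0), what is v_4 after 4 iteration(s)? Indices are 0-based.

v_0 = (1, 0).
v_1 = A·v_0 = (4, 1).
v_2 = A·v_1 = (2, 2).
v_3 = A·v_2 = (2, 9).
v_4 = A·v_3 = (3, 6).

v_4 = (3, 6)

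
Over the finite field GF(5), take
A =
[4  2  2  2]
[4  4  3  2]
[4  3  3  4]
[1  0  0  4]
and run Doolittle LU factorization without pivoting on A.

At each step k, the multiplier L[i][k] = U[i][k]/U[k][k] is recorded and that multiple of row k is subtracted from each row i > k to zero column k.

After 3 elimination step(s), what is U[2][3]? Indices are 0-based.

k=0: U[0][0]=4
  eliminate (1,0): mult=1, new row 1: (0, 2, 1, 0); set L[1][0]=1
  eliminate (2,0): mult=1, new row 2: (0, 1, 1, 2); set L[2][0]=1
  eliminate (3,0): mult=4, new row 3: (0, 2, 2, 1); set L[3][0]=4
k=1: U[1][1]=2
  eliminate (2,1): mult=3, new row 2: (0, 0, 3, 2); set L[2][1]=3
  eliminate (3,1): mult=1, new row 3: (0, 0, 1, 1); set L[3][1]=1
k=2: U[2][2]=3
  eliminate (3,2): mult=2, new row 3: (0, 0, 0, 2); set L[3][2]=2

U[2][3] = 2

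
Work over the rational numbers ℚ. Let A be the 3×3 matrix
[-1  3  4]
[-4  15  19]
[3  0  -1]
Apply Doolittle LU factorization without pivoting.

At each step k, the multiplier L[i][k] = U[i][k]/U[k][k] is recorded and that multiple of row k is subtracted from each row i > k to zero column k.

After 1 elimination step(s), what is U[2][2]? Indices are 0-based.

k=0: U[0][0]=-1
  eliminate (1,0): mult=4, new row 1: (0, 3, 3); set L[1][0]=4
  eliminate (2,0): mult=-3, new row 2: (0, 9, 11); set L[2][0]=-3

U[2][2] = 11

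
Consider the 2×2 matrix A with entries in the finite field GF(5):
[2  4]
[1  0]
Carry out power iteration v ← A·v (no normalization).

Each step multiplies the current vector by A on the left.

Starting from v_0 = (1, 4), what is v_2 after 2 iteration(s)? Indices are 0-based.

v_0 = (1, 4).
v_1 = A·v_0 = (3, 1).
v_2 = A·v_1 = (0, 3).

v_2 = (0, 3)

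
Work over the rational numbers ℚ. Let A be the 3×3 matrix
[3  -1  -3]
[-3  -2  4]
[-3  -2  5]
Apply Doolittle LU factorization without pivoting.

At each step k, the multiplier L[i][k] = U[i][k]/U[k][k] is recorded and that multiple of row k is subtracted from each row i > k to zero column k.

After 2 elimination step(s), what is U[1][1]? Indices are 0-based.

U[1][1] = -3

[col 0] pivot 3
  R1 -= -1*R0 → (0, -3, 1)  (L[1][0] := -1)
  R2 -= -1*R0 → (0, -3, 2)  (L[2][0] := -1)
[col 1] pivot -3
  R2 -= 1*R1 → (0, 0, 1)  (L[2][1] := 1)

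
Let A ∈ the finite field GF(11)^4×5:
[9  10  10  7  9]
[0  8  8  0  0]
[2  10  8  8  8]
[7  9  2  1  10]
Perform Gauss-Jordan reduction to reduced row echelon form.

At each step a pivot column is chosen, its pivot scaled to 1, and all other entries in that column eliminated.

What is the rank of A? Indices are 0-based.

pivot(0,0)=9: scale R0 → (1, 6, 6, 2, 1)
  clear (2,0): R2 −= (2)R0 → (0, 9, 7, 4, 6)
  clear (3,0): R3 −= (7)R0 → (0, 0, 4, 9, 3)
pivot(1,1)=8: scale R1 → (0, 1, 1, 0, 0)
  clear (0,1): R0 −= (6)R1 → (1, 0, 0, 2, 1)
  clear (2,1): R2 −= (9)R1 → (0, 0, 9, 4, 6)
pivot(2,2)=9: scale R2 → (0, 0, 1, 9, 8)
  clear (1,2): R1 −= (1)R2 → (0, 1, 0, 2, 3)
  clear (3,2): R3 −= (4)R2 → (0, 0, 0, 6, 4)
pivot(3,3)=6: scale R3 → (0, 0, 0, 1, 8)
  clear (0,3): R0 −= (2)R3 → (1, 0, 0, 0, 7)
  clear (1,3): R1 −= (2)R3 → (0, 1, 0, 0, 9)
  clear (2,3): R2 −= (9)R3 → (0, 0, 1, 0, 2)

rank = 4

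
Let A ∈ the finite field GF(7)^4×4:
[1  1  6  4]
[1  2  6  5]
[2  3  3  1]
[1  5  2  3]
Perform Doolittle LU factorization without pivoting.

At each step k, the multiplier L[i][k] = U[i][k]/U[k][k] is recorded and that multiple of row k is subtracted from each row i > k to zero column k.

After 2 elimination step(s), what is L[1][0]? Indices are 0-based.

L[1][0] = 1

k=0: U[0][0]=1
  eliminate (1,0): mult=1, new row 1: (0, 1, 0, 1); set L[1][0]=1
  eliminate (2,0): mult=2, new row 2: (0, 1, 5, 0); set L[2][0]=2
  eliminate (3,0): mult=1, new row 3: (0, 4, 3, 6); set L[3][0]=1
k=1: U[1][1]=1
  eliminate (2,1): mult=1, new row 2: (0, 0, 5, 6); set L[2][1]=1
  eliminate (3,1): mult=4, new row 3: (0, 0, 3, 2); set L[3][1]=4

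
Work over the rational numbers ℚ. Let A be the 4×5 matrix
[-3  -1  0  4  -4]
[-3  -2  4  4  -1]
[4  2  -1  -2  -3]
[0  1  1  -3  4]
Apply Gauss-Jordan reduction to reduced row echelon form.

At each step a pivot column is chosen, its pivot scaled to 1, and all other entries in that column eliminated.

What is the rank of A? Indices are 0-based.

[1] R0 /= -3  ⇒  (1, 1/3, 0, -4/3, 4/3)
     R1 -= -3·R0  ⇒  (0, -1, 4, 0, 3)
     R2 -= 4·R0  ⇒  (0, 2/3, -1, 10/3, -25/3)
[2] R1 /= -1  ⇒  (0, 1, -4, 0, -3)
     R0 -= 1/3·R1  ⇒  (1, 0, 4/3, -4/3, 7/3)
     R2 -= 2/3·R1  ⇒  (0, 0, 5/3, 10/3, -19/3)
     R3 -= 1·R1  ⇒  (0, 0, 5, -3, 7)
[3] R2 /= 5/3  ⇒  (0, 0, 1, 2, -19/5)
     R0 -= 4/3·R2  ⇒  (1, 0, 0, -4, 37/5)
     R1 -= -4·R2  ⇒  (0, 1, 0, 8, -91/5)
     R3 -= 5·R2  ⇒  (0, 0, 0, -13, 26)
[4] R3 /= -13  ⇒  (0, 0, 0, 1, -2)
     R0 -= -4·R3  ⇒  (1, 0, 0, 0, -3/5)
     R1 -= 8·R3  ⇒  (0, 1, 0, 0, -11/5)
     R2 -= 2·R3  ⇒  (0, 0, 1, 0, 1/5)

rank = 4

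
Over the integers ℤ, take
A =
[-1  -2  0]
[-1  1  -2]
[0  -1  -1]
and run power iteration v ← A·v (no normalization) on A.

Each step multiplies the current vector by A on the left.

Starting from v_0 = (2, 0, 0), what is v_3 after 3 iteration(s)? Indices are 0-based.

v_3 = (-6, -10, -2)

v_0 = (2, 0, 0).
v_1 = A·v_0 = (-2, -2, 0).
v_2 = A·v_1 = (6, 0, 2).
v_3 = A·v_2 = (-6, -10, -2).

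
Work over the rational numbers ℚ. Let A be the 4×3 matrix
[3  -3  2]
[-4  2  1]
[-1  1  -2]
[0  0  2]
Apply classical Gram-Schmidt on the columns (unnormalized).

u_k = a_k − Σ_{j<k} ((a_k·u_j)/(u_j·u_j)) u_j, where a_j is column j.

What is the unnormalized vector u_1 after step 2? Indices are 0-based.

Step 1: u_0 = a_0 = (3, -4, -1, 0).
Step 2: u_1 = a_1 − (-9/13)·u_0 = (-12/13, -10/13, 4/13, 0).

u_1 = (-12/13, -10/13, 4/13, 0)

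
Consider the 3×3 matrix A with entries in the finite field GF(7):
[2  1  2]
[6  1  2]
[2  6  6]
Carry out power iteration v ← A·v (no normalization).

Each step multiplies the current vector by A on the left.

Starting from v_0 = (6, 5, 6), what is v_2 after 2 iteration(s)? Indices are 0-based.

v_2 = (1, 5, 4)

v_0 = (6, 5, 6).
v_1 = A·v_0 = (1, 4, 1).
v_2 = A·v_1 = (1, 5, 4).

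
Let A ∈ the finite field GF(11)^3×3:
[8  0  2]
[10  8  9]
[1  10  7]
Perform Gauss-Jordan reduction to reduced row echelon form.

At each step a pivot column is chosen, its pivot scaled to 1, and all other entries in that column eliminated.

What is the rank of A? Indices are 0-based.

rank = 2

pivot(0,0)=8: scale R0 → (1, 0, 3)
  clear (1,0): R1 −= (10)R0 → (0, 8, 1)
  clear (2,0): R2 −= (1)R0 → (0, 10, 4)
pivot(1,1)=8: scale R1 → (0, 1, 7)
  clear (2,1): R2 −= (10)R1 → (0, 0, 0)
col 2: no nonzero at/below row 2; advance.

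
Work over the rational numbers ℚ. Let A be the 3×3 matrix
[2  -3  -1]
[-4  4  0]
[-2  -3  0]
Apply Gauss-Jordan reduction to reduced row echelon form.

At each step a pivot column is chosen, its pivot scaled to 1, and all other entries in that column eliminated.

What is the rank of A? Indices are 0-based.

pivot(0,0)=2: scale R0 → (1, -3/2, -1/2)
  clear (1,0): R1 −= (-4)R0 → (0, -2, -2)
  clear (2,0): R2 −= (-2)R0 → (0, -6, -1)
pivot(1,1)=-2: scale R1 → (0, 1, 1)
  clear (0,1): R0 −= (-3/2)R1 → (1, 0, 1)
  clear (2,1): R2 −= (-6)R1 → (0, 0, 5)
pivot(2,2)=5: scale R2 → (0, 0, 1)
  clear (0,2): R0 −= (1)R2 → (1, 0, 0)
  clear (1,2): R1 −= (1)R2 → (0, 1, 0)

rank = 3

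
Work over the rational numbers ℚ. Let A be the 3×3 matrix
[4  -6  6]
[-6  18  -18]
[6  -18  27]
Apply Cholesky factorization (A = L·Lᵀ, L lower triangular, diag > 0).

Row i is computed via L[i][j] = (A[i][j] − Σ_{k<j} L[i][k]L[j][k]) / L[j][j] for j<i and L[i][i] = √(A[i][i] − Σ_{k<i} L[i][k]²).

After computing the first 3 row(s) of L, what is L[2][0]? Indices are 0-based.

L[2][0] = 3

Step 1: L[0][0] = √(4) = 2.
  L[1][0] = (-6) / L[0][0] = -3.
Step 2: L[1][1] = √(9) = 3.
  L[2][0] = (6) / L[0][0] = 3.
  L[2][1] = (-9) / L[1][1] = -3.
Step 3: L[2][2] = √(9) = 3.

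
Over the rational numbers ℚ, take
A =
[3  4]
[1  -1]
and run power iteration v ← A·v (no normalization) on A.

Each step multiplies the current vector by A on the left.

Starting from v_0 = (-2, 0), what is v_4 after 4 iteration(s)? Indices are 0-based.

v_4 = (-370, -72)

v_0 = (-2, 0).
v_1 = A·v_0 = (-6, -2).
v_2 = A·v_1 = (-26, -4).
v_3 = A·v_2 = (-94, -22).
v_4 = A·v_3 = (-370, -72).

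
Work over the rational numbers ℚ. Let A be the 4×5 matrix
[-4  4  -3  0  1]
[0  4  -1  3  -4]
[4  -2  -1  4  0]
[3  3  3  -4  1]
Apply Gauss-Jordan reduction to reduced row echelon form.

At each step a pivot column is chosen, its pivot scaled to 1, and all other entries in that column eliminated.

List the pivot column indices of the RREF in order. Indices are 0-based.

pivot columns: 0, 1, 2, 3

step 1: normalize row 0 (÷-4) = (1, -1, 3/4, 0, -1/4)
  row 2: subtract 4×row0 = (0, 2, -4, 4, 1)
  row 3: subtract 3×row0 = (0, 6, 3/4, -4, 7/4)
step 2: normalize row 1 (÷4) = (0, 1, -1/4, 3/4, -1)
  row 0: subtract -1×row1 = (1, 0, 1/2, 3/4, -5/4)
  row 2: subtract 2×row1 = (0, 0, -7/2, 5/2, 3)
  row 3: subtract 6×row1 = (0, 0, 9/4, -17/2, 31/4)
step 3: normalize row 2 (÷-7/2) = (0, 0, 1, -5/7, -6/7)
  row 0: subtract 1/2×row2 = (1, 0, 0, 31/28, -23/28)
  row 1: subtract -1/4×row2 = (0, 1, 0, 4/7, -17/14)
  row 3: subtract 9/4×row2 = (0, 0, 0, -193/28, 271/28)
step 4: normalize row 3 (÷-193/28) = (0, 0, 0, 1, -271/193)
  row 0: subtract 31/28×row3 = (1, 0, 0, 0, 283/386)
  row 1: subtract 4/7×row3 = (0, 1, 0, 0, -159/386)
  row 2: subtract -5/7×row3 = (0, 0, 1, 0, -359/193)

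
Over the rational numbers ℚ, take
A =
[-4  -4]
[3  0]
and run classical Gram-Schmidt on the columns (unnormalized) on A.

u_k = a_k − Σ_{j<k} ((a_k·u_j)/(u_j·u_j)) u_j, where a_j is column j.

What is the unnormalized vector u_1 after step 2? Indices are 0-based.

u_1 = (-36/25, -48/25)

Step 1: u_0 = a_0 = (-4, 3).
Step 2: u_1 = a_1 − (16/25)·u_0 = (-36/25, -48/25).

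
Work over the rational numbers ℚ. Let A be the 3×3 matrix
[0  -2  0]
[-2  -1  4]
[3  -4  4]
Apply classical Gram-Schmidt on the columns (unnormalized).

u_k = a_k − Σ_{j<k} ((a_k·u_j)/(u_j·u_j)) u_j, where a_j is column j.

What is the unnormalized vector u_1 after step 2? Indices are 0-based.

Step 1: u_0 = a_0 = (0, -2, 3).
Step 2: u_1 = a_1 − (-10/13)·u_0 = (-2, -33/13, -22/13).

u_1 = (-2, -33/13, -22/13)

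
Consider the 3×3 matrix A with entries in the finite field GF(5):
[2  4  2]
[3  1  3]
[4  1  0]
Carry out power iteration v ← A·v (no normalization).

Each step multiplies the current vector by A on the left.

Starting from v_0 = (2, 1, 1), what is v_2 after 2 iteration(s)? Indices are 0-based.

v_2 = (3, 2, 0)

v_0 = (2, 1, 1).
v_1 = A·v_0 = (0, 0, 4).
v_2 = A·v_1 = (3, 2, 0).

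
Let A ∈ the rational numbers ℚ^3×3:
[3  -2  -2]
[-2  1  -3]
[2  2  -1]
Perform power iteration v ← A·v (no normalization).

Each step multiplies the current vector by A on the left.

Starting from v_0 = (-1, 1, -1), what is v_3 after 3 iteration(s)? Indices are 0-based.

v_3 = (-97, 40, -33)

v_0 = (-1, 1, -1).
v_1 = A·v_0 = (-3, 6, 1).
v_2 = A·v_1 = (-23, 9, 5).
v_3 = A·v_2 = (-97, 40, -33).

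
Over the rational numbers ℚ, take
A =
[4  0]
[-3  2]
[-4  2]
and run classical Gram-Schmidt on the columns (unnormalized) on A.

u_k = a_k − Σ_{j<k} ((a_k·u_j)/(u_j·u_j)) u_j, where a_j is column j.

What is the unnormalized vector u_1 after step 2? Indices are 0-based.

u_1 = (56/41, 40/41, 26/41)

Step 1: u_0 = a_0 = (4, -3, -4).
Step 2: u_1 = a_1 − (-14/41)·u_0 = (56/41, 40/41, 26/41).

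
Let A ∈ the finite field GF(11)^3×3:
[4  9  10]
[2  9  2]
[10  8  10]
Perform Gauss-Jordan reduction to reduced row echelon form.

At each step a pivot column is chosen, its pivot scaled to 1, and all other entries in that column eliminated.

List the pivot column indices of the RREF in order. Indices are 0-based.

pivot columns: 0, 1, 2

step 1: normalize row 0 (÷4) = (1, 5, 8)
  row 1: subtract 2×row0 = (0, 10, 8)
  row 2: subtract 10×row0 = (0, 2, 7)
step 2: normalize row 1 (÷10) = (0, 1, 3)
  row 0: subtract 5×row1 = (1, 0, 4)
  row 2: subtract 2×row1 = (0, 0, 1)
step 3: normalize row 2 (÷1) = (0, 0, 1)
  row 0: subtract 4×row2 = (1, 0, 0)
  row 1: subtract 3×row2 = (0, 1, 0)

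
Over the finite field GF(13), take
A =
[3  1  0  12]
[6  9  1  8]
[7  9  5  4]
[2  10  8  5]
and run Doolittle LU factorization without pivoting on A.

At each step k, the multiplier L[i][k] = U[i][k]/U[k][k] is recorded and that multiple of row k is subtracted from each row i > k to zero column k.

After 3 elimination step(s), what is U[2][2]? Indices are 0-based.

U[2][2] = 9

k=0: U[0][0]=3
  eliminate (1,0): mult=2, new row 1: (0, 7, 1, 10); set L[1][0]=2
  eliminate (2,0): mult=11, new row 2: (0, 11, 5, 2); set L[2][0]=11
  eliminate (3,0): mult=5, new row 3: (0, 5, 8, 10); set L[3][0]=5
k=1: U[1][1]=7
  eliminate (2,1): mult=9, new row 2: (0, 0, 9, 3); set L[2][1]=9
  eliminate (3,1): mult=10, new row 3: (0, 0, 11, 1); set L[3][1]=10
k=2: U[2][2]=9
  eliminate (3,2): mult=7, new row 3: (0, 0, 0, 6); set L[3][2]=7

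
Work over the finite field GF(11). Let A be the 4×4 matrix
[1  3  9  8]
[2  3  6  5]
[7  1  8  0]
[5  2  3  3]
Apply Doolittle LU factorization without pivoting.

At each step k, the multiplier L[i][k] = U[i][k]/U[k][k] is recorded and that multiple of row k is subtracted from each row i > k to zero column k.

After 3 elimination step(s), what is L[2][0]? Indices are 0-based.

L[2][0] = 7

Step 1: pivot at (0,0) is 1.
  row1 ← row1 − (2)·row0  ⇒  L[1][0]=2, U row1=(0, 8, 10, 0)
  row2 ← row2 − (7)·row0  ⇒  L[2][0]=7, U row2=(0, 2, 0, 10)
  row3 ← row3 − (5)·row0  ⇒  L[3][0]=5, U row3=(0, 9, 2, 7)
Step 2: pivot at (1,1) is 8.
  row2 ← row2 − (3)·row1  ⇒  L[2][1]=3, U row2=(0, 0, 3, 10)
  row3 ← row3 − (8)·row1  ⇒  L[3][1]=8, U row3=(0, 0, 10, 7)
Step 3: pivot at (2,2) is 3.
  row3 ← row3 − (7)·row2  ⇒  L[3][2]=7, U row3=(0, 0, 0, 3)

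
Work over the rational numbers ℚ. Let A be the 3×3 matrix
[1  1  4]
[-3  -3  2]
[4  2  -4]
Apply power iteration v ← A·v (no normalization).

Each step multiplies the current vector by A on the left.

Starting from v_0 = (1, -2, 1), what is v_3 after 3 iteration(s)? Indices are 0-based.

v_0 = (1, -2, 1).
v_1 = A·v_0 = (3, 5, -4).
v_2 = A·v_1 = (-8, -32, 38).
v_3 = A·v_2 = (112, 196, -248).

v_3 = (112, 196, -248)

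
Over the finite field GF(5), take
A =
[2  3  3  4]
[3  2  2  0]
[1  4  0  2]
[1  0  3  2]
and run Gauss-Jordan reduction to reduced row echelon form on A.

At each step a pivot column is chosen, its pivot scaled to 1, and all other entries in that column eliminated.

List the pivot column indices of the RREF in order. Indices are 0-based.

[1] R0 /= 2  ⇒  (1, 4, 4, 2)
     R1 -= 3·R0  ⇒  (0, 0, 0, 4)
     R2 -= 1·R0  ⇒  (0, 0, 1, 0)
     R3 -= 1·R0  ⇒  (0, 1, 4, 0)
[2] R1 <-> R3
[2] R1 /= 1  ⇒  (0, 1, 4, 0)
     R0 -= 4·R1  ⇒  (1, 0, 3, 2)
[3] R2 /= 1  ⇒  (0, 0, 1, 0)
     R0 -= 3·R2  ⇒  (1, 0, 0, 2)
     R1 -= 4·R2  ⇒  (0, 1, 0, 0)
[4] R3 /= 4  ⇒  (0, 0, 0, 1)
     R0 -= 2·R3  ⇒  (1, 0, 0, 0)

pivot columns: 0, 1, 2, 3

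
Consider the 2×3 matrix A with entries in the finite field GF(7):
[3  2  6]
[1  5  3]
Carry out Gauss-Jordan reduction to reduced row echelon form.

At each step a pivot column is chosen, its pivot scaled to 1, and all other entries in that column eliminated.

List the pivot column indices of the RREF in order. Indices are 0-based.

pivot(0,0)=3: scale R0 → (1, 3, 2)
  clear (1,0): R1 −= (1)R0 → (0, 2, 1)
pivot(1,1)=2: scale R1 → (0, 1, 4)
  clear (0,1): R0 −= (3)R1 → (1, 0, 4)

pivot columns: 0, 1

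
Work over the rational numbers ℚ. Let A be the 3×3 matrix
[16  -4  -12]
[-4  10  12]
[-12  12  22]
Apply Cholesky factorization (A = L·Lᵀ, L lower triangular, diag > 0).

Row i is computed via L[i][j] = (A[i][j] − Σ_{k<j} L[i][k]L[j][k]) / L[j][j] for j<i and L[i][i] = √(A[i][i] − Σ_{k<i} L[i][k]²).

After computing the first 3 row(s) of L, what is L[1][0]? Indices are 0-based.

Step 1: L[0][0] = √(16) = 4.
  L[1][0] = (-4) / L[0][0] = -1.
Step 2: L[1][1] = √(9) = 3.
  L[2][0] = (-12) / L[0][0] = -3.
  L[2][1] = (9) / L[1][1] = 3.
Step 3: L[2][2] = √(4) = 2.

L[1][0] = -1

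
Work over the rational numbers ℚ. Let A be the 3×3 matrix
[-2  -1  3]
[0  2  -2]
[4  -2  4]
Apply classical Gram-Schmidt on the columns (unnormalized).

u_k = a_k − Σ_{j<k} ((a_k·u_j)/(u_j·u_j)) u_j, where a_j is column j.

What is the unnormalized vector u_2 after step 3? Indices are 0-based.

u_2 = (4/3, 4/3, 2/3)

Step 1: u_0 = a_0 = (-2, 0, 4).
Step 2: u_1 = a_1 − (-3/10)·u_0 = (-8/5, 2, -4/5).
Step 3: u_2 = a_2 − (1/2)·u_0 − (-5/3)·u_1 = (4/3, 4/3, 2/3).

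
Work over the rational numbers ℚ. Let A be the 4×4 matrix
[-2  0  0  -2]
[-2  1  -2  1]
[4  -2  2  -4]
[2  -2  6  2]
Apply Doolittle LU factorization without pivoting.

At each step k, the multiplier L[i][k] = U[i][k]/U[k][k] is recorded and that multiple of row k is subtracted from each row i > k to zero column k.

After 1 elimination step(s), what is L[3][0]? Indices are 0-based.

L[3][0] = -1

[col 0] pivot -2
  R1 -= 1*R0 → (0, 1, -2, 3)  (L[1][0] := 1)
  R2 -= -2*R0 → (0, -2, 2, -8)  (L[2][0] := -2)
  R3 -= -1*R0 → (0, -2, 6, 0)  (L[3][0] := -1)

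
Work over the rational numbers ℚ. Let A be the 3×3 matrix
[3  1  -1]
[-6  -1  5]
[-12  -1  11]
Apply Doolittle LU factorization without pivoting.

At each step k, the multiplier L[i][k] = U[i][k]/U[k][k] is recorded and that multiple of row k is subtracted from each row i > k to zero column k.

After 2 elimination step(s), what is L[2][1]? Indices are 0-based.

L[2][1] = 3

Step 1: pivot at (0,0) is 3.
  row1 ← row1 − (-2)·row0  ⇒  L[1][0]=-2, U row1=(0, 1, 3)
  row2 ← row2 − (-4)·row0  ⇒  L[2][0]=-4, U row2=(0, 3, 7)
Step 2: pivot at (1,1) is 1.
  row2 ← row2 − (3)·row1  ⇒  L[2][1]=3, U row2=(0, 0, -2)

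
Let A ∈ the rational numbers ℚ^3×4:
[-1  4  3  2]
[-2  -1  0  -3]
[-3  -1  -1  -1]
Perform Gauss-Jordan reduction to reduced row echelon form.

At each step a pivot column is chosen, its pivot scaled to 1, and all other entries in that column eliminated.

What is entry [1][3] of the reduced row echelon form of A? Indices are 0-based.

M[1][3] = 7/3

[1] R0 /= -1  ⇒  (1, -4, -3, -2)
     R1 -= -2·R0  ⇒  (0, -9, -6, -7)
     R2 -= -3·R0  ⇒  (0, -13, -10, -7)
[2] R1 /= -9  ⇒  (0, 1, 2/3, 7/9)
     R0 -= -4·R1  ⇒  (1, 0, -1/3, 10/9)
     R2 -= -13·R1  ⇒  (0, 0, -4/3, 28/9)
[3] R2 /= -4/3  ⇒  (0, 0, 1, -7/3)
     R0 -= -1/3·R2  ⇒  (1, 0, 0, 1/3)
     R1 -= 2/3·R2  ⇒  (0, 1, 0, 7/3)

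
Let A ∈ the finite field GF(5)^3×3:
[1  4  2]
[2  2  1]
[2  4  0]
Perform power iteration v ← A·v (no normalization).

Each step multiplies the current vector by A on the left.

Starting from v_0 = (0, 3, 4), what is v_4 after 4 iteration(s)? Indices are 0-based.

v_0 = (0, 3, 4).
v_1 = A·v_0 = (0, 0, 2).
v_2 = A·v_1 = (4, 2, 0).
v_3 = A·v_2 = (2, 2, 1).
v_4 = A·v_3 = (2, 4, 2).

v_4 = (2, 4, 2)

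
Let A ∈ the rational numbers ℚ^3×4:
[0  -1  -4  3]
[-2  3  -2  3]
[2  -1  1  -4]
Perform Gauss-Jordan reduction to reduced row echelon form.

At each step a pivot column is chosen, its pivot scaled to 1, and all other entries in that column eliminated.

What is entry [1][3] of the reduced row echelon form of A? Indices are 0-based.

M[1][3] = -7/9

step 1: exchange rows 0,1
step 1: normalize row 0 (÷-2) = (1, -3/2, 1, -3/2)
  row 2: subtract 2×row0 = (0, 2, -1, -1)
step 2: normalize row 1 (÷-1) = (0, 1, 4, -3)
  row 0: subtract -3/2×row1 = (1, 0, 7, -6)
  row 2: subtract 2×row1 = (0, 0, -9, 5)
step 3: normalize row 2 (÷-9) = (0, 0, 1, -5/9)
  row 0: subtract 7×row2 = (1, 0, 0, -19/9)
  row 1: subtract 4×row2 = (0, 1, 0, -7/9)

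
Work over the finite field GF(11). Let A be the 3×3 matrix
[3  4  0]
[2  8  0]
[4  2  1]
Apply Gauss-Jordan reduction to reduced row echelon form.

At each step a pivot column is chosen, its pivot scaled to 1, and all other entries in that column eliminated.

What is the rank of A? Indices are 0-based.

pivot(0,0)=3: scale R0 → (1, 5, 0)
  clear (1,0): R1 −= (2)R0 → (0, 9, 0)
  clear (2,0): R2 −= (4)R0 → (0, 4, 1)
pivot(1,1)=9: scale R1 → (0, 1, 0)
  clear (0,1): R0 −= (5)R1 → (1, 0, 0)
  clear (2,1): R2 −= (4)R1 → (0, 0, 1)
pivot(2,2)=1: scale R2 → (0, 0, 1)

rank = 3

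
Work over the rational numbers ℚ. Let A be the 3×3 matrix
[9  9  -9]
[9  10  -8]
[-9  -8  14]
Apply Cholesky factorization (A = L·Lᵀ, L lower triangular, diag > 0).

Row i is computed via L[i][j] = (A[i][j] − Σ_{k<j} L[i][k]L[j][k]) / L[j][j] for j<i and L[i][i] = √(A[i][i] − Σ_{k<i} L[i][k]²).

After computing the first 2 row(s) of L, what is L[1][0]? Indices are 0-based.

Step 1: L[0][0] = √(9) = 3.
  L[1][0] = (9) / L[0][0] = 3.
Step 2: L[1][1] = √(1) = 1.

L[1][0] = 3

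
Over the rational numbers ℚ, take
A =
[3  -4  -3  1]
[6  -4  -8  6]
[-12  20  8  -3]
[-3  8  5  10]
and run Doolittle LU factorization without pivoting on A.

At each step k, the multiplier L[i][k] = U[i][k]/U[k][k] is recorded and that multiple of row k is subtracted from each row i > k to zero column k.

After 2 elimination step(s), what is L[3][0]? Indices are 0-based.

L[3][0] = -1

k=0: U[0][0]=3
  eliminate (1,0): mult=2, new row 1: (0, 4, -2, 4); set L[1][0]=2
  eliminate (2,0): mult=-4, new row 2: (0, 4, -4, 1); set L[2][0]=-4
  eliminate (3,0): mult=-1, new row 3: (0, 4, 2, 11); set L[3][0]=-1
k=1: U[1][1]=4
  eliminate (2,1): mult=1, new row 2: (0, 0, -2, -3); set L[2][1]=1
  eliminate (3,1): mult=1, new row 3: (0, 0, 4, 7); set L[3][1]=1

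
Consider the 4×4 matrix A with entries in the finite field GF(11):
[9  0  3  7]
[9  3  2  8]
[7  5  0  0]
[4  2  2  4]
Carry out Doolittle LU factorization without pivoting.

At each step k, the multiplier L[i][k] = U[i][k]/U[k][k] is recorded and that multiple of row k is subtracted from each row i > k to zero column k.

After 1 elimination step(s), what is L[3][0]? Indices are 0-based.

L[3][0] = 9

[col 0] pivot 9
  R1 -= 1*R0 → (0, 3, 10, 1)  (L[1][0] := 1)
  R2 -= 2*R0 → (0, 5, 5, 8)  (L[2][0] := 2)
  R3 -= 9*R0 → (0, 2, 8, 7)  (L[3][0] := 9)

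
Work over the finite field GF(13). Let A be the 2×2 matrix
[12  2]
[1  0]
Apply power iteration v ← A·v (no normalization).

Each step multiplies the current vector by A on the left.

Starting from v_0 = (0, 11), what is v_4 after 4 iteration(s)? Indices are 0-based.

v_0 = (0, 11).
v_1 = A·v_0 = (9, 0).
v_2 = A·v_1 = (4, 9).
v_3 = A·v_2 = (1, 4).
v_4 = A·v_3 = (7, 1).

v_4 = (7, 1)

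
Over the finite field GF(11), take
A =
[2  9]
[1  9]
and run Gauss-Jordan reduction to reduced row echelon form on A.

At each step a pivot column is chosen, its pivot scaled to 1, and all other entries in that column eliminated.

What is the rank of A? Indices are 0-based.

step 1: normalize row 0 (÷2) = (1, 10)
  row 1: subtract 1×row0 = (0, 10)
step 2: normalize row 1 (÷10) = (0, 1)
  row 0: subtract 10×row1 = (1, 0)

rank = 2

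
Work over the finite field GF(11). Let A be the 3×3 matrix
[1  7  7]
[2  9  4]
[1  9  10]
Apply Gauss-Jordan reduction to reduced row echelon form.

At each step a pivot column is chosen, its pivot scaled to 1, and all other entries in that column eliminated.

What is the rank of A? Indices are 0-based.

[1] R0 /= 1  ⇒  (1, 7, 7)
     R1 -= 2·R0  ⇒  (0, 6, 1)
     R2 -= 1·R0  ⇒  (0, 2, 3)
[2] R1 /= 6  ⇒  (0, 1, 2)
     R0 -= 7·R1  ⇒  (1, 0, 4)
     R2 -= 2·R1  ⇒  (0, 0, 10)
[3] R2 /= 10  ⇒  (0, 0, 1)
     R0 -= 4·R2  ⇒  (1, 0, 0)
     R1 -= 2·R2  ⇒  (0, 1, 0)

rank = 3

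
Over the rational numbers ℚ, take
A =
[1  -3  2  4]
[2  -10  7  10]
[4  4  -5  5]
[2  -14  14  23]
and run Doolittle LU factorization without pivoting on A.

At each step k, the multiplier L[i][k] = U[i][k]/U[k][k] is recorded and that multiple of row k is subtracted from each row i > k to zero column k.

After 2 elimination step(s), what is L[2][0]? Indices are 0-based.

L[2][0] = 4

[col 0] pivot 1
  R1 -= 2*R0 → (0, -4, 3, 2)  (L[1][0] := 2)
  R2 -= 4*R0 → (0, 16, -13, -11)  (L[2][0] := 4)
  R3 -= 2*R0 → (0, -8, 10, 15)  (L[3][0] := 2)
[col 1] pivot -4
  R2 -= -4*R1 → (0, 0, -1, -3)  (L[2][1] := -4)
  R3 -= 2*R1 → (0, 0, 4, 11)  (L[3][1] := 2)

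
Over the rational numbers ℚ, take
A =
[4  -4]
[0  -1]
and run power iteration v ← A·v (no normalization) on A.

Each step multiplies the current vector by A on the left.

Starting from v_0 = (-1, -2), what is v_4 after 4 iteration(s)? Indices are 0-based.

v_4 = (152, -2)

v_0 = (-1, -2).
v_1 = A·v_0 = (4, 2).
v_2 = A·v_1 = (8, -2).
v_3 = A·v_2 = (40, 2).
v_4 = A·v_3 = (152, -2).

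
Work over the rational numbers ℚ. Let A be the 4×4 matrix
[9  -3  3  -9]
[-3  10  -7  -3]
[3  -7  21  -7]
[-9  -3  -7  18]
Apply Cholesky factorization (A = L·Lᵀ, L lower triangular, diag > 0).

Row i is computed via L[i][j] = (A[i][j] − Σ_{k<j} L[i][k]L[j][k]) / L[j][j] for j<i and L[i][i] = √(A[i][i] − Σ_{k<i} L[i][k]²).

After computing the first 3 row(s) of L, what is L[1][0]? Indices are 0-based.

L[1][0] = -1

Step 1: L[0][0] = √(9) = 3.
  L[1][0] = (-3) / L[0][0] = -1.
Step 2: L[1][1] = √(9) = 3.
  L[2][0] = (3) / L[0][0] = 1.
  L[2][1] = (-6) / L[1][1] = -2.
Step 3: L[2][2] = √(16) = 4.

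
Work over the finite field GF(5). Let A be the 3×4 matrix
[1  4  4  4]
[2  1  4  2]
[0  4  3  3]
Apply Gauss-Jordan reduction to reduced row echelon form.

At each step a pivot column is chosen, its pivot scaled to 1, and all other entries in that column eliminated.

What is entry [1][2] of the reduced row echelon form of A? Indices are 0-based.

M[1][2] = 2

step 1: normalize row 0 (÷1) = (1, 4, 4, 4)
  row 1: subtract 2×row0 = (0, 3, 1, 4)
step 2: normalize row 1 (÷3) = (0, 1, 2, 3)
  row 0: subtract 4×row1 = (1, 0, 1, 2)
  row 2: subtract 4×row1 = (0, 0, 0, 1)
skip col 2 (zero from row 2)
step 3: normalize row 2 (÷1) = (0, 0, 0, 1)
  row 0: subtract 2×row2 = (1, 0, 1, 0)
  row 1: subtract 3×row2 = (0, 1, 2, 0)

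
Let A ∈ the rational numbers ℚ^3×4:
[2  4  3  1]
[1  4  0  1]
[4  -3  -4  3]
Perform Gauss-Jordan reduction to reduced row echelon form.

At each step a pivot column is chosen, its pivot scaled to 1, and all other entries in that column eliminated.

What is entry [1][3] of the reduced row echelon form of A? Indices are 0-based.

pivot(0,0)=2: scale R0 → (1, 2, 3/2, 1/2)
  clear (1,0): R1 −= (1)R0 → (0, 2, -3/2, 1/2)
  clear (2,0): R2 −= (4)R0 → (0, -11, -10, 1)
pivot(1,1)=2: scale R1 → (0, 1, -3/4, 1/4)
  clear (0,1): R0 −= (2)R1 → (1, 0, 3, 0)
  clear (2,1): R2 −= (-11)R1 → (0, 0, -73/4, 15/4)
pivot(2,2)=-73/4: scale R2 → (0, 0, 1, -15/73)
  clear (0,2): R0 −= (3)R2 → (1, 0, 0, 45/73)
  clear (1,2): R1 −= (-3/4)R2 → (0, 1, 0, 7/73)

M[1][3] = 7/73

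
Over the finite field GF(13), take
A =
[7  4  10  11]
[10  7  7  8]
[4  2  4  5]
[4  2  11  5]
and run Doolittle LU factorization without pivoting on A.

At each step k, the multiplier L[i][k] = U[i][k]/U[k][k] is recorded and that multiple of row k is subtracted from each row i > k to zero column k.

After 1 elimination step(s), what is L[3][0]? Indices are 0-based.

L[3][0] = 8

[col 0] pivot 7
  R1 -= 7*R0 → (0, 5, 2, 9)  (L[1][0] := 7)
  R2 -= 8*R0 → (0, 9, 2, 8)  (L[2][0] := 8)
  R3 -= 8*R0 → (0, 9, 9, 8)  (L[3][0] := 8)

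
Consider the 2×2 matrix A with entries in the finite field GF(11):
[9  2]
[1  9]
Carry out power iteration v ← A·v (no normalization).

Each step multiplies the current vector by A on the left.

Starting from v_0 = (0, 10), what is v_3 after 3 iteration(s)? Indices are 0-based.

v_0 = (0, 10).
v_1 = A·v_0 = (9, 2).
v_2 = A·v_1 = (8, 5).
v_3 = A·v_2 = (5, 9).

v_3 = (5, 9)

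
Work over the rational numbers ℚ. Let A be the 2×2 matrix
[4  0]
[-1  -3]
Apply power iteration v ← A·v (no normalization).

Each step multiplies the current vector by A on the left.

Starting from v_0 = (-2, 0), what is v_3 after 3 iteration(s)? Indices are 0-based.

v_3 = (-128, 26)

v_0 = (-2, 0).
v_1 = A·v_0 = (-8, 2).
v_2 = A·v_1 = (-32, 2).
v_3 = A·v_2 = (-128, 26).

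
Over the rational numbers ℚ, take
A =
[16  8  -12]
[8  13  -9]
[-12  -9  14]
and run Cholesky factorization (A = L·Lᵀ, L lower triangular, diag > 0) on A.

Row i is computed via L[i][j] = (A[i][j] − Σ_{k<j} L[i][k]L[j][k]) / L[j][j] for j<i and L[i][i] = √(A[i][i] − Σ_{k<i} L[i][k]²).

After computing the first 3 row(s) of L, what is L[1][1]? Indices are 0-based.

L[1][1] = 3

Step 1: L[0][0] = √(16) = 4.
  L[1][0] = (8) / L[0][0] = 2.
Step 2: L[1][1] = √(9) = 3.
  L[2][0] = (-12) / L[0][0] = -3.
  L[2][1] = (-3) / L[1][1] = -1.
Step 3: L[2][2] = √(4) = 2.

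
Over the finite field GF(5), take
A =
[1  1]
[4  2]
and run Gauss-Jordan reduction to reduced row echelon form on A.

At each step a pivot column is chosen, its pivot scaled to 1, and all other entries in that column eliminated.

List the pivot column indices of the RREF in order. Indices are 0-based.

[1] R0 /= 1  ⇒  (1, 1)
     R1 -= 4·R0  ⇒  (0, 3)
[2] R1 /= 3  ⇒  (0, 1)
     R0 -= 1·R1  ⇒  (1, 0)

pivot columns: 0, 1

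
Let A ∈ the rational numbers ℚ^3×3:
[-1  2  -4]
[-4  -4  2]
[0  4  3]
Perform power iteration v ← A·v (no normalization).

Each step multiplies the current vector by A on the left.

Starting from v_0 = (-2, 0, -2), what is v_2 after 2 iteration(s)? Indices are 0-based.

v_2 = (22, -68, -2)

v_0 = (-2, 0, -2).
v_1 = A·v_0 = (10, 4, -6).
v_2 = A·v_1 = (22, -68, -2).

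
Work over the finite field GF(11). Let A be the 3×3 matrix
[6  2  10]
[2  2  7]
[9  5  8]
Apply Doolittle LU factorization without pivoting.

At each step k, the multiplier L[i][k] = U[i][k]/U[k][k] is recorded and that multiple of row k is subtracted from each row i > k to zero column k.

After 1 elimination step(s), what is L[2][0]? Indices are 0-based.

k=0: U[0][0]=6
  eliminate (1,0): mult=4, new row 1: (0, 5, 0); set L[1][0]=4
  eliminate (2,0): mult=7, new row 2: (0, 2, 4); set L[2][0]=7

L[2][0] = 7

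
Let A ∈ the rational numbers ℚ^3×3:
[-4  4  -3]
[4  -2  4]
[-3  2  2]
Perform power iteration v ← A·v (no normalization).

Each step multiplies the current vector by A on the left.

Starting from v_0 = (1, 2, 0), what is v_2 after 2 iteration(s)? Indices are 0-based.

v_0 = (1, 2, 0).
v_1 = A·v_0 = (4, 0, 1).
v_2 = A·v_1 = (-19, 20, -10).

v_2 = (-19, 20, -10)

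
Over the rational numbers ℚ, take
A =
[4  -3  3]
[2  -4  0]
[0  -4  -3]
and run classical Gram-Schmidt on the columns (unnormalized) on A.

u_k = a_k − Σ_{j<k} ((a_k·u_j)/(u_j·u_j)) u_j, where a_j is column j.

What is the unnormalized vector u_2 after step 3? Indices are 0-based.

Step 1: u_0 = a_0 = (4, 2, 0).
Step 2: u_1 = a_1 − (-1)·u_0 = (1, -2, -4).
Step 3: u_2 = a_2 − (3/5)·u_0 − (5/7)·u_1 = (-4/35, 8/35, -1/7).

u_2 = (-4/35, 8/35, -1/7)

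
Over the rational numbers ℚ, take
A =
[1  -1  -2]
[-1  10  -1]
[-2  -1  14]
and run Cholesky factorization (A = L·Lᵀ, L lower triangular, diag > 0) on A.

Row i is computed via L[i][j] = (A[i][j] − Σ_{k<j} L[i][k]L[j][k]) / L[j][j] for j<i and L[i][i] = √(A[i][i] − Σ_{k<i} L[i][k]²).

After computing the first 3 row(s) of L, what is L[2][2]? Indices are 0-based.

Step 1: L[0][0] = √(1) = 1.
  L[1][0] = (-1) / L[0][0] = -1.
Step 2: L[1][1] = √(9) = 3.
  L[2][0] = (-2) / L[0][0] = -2.
  L[2][1] = (-3) / L[1][1] = -1.
Step 3: L[2][2] = √(9) = 3.

L[2][2] = 3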